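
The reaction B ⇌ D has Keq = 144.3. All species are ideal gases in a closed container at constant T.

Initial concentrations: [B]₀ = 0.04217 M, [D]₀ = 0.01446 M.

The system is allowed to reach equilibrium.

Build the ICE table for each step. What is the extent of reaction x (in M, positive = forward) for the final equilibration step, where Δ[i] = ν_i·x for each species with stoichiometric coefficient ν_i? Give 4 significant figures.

x = 0.04178 M

Q₀ = 0.3429 vs Keq = 144.3 ⇒ Q<K, forward
Step 1:
                    B           D
  init        0.04217     0.01446
  Δ          -0.04178     0.04178
  eq       3.8975e-04     0.05624
  solve Keq expr → x = 0.04178; check Q = 144.3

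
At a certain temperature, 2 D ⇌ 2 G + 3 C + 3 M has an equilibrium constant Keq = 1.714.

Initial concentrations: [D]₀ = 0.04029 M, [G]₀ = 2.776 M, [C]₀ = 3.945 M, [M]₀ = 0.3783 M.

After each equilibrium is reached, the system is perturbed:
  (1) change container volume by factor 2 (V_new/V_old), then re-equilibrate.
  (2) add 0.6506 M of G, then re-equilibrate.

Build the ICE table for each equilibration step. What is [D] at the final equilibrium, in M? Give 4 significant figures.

[D]_eq = 0.09111 M

Q₀ = 1.5780e+04 vs Keq = 1.714 ⇒ Q>K, reverse
Step 1:
                   D          G          C          M
  Initial    0.04029      2.776      3.945     0.3783
  Change      0.2062    -0.2062    -0.3093    -0.3093
  Equil       0.2465       2.57      3.636    0.06898
  solve Keq expr → x = -0.1031; check Q = 1.714
Then change container volume by factor 2 (V_new/V_old).
Step 2:
                   D          G          C          M
  Initial     0.1233      1.285      1.818    0.03449
  Change    -0.04256    0.04256    0.06384    0.06384
  Equil      0.08069      1.327      1.882    0.09833
  solve Keq expr → x = 0.02128; check Q = 1.714
Then add 0.6506 M of G.
Step 3:
                   D          G          C          M
  Initial    0.08069      1.978      1.882    0.09833
  Change     0.01042   -0.01042   -0.01563   -0.01563
  Equil      0.09111      1.968      1.866     0.0827
  solve Keq expr → x = -0.005209; check Q = 1.714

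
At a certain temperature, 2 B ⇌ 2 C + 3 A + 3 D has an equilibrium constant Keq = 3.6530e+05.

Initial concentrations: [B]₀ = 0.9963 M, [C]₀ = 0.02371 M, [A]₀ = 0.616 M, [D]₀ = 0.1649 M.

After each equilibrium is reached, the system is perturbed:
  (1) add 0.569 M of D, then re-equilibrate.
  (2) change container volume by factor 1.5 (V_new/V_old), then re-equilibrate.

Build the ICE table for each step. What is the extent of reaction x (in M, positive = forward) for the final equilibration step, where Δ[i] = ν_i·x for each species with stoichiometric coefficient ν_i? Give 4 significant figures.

Q₀ = 5.9359e-07 vs Keq = 3.6530e+05 ⇒ Q<K, forward
Step 1:
                  B         C         A         D
  I          0.9963   0.02371     0.616    0.1649
  C         -0.9856    0.9856     1.478     1.478
  E         0.01066     1.009     2.094     1.643
  solve Keq expr → x = 0.4928; check Q = 3.6530e+05
Then add 0.569 M of D.
Step 2:
                  B         C         A         D
  I         0.01066     1.009     2.094     2.212
  C        0.005702 -0.005702 -0.008554 -0.008554
  E         0.01637     1.004     2.086     2.204
  solve Keq expr → x = -0.002851; check Q = 3.6530e+05
Then change container volume by factor 1.5 (V_new/V_old).
Step 3:
                  B         C         A         D
  I         0.01091    0.6691     1.391     1.469
  C       -0.007563  0.007563   0.01134   0.01134
  E        0.003348    0.6767     1.402     1.481
  solve Keq expr → x = 0.003782; check Q = 3.6530e+05

x = 0.003782 M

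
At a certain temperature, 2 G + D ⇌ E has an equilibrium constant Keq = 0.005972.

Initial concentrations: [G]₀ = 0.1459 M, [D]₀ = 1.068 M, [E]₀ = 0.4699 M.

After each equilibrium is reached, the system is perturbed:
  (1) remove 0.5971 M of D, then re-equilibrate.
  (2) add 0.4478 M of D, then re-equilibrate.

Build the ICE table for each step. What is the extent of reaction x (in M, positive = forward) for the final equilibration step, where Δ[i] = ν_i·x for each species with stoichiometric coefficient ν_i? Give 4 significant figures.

Q₀ = 20.67 vs Keq = 0.005972 ⇒ Q>K, reverse
Step 1:
                    G           D           E
  I            0.1459       1.068      0.4699
  C            0.9191      0.4596     -0.4596
  E             1.065       1.528     0.01035
  solve Keq expr → x = -0.4596; check Q = 0.005972
Then remove 0.5971 M of D.
Step 2:
                    G           D           E
  I             1.065      0.9305     0.01035
  C          0.007849    0.003924   -0.003924
  E             1.073      0.9344    0.006423
  solve Keq expr → x = -0.003924; check Q = 0.005972
Then add 0.4478 M of D.
Step 3:
                    G           D           E
  I             1.073       1.382    0.006423
  C         -0.005907   -0.002954    0.002954
  E             1.067       1.379    0.009376
  solve Keq expr → x = 0.002954; check Q = 0.005972

x = 0.002954 M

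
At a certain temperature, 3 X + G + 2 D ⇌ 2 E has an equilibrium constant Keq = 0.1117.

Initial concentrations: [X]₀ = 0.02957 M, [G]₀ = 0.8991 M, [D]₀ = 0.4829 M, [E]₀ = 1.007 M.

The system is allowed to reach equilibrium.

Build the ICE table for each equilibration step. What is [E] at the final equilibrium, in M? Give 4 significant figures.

Q₀ = 1.8706e+05 vs Keq = 0.1117 ⇒ Q>K, reverse
Step 1:
                  X         G         D         E
  init      0.02957    0.8991    0.4829     1.007
  Δ          0.9339    0.3113    0.6226   -0.6226
  eq         0.9635      1.21     1.105    0.3844
  solve Keq expr → x = -0.3113; check Q = 0.1117

[E]_eq = 0.3844 M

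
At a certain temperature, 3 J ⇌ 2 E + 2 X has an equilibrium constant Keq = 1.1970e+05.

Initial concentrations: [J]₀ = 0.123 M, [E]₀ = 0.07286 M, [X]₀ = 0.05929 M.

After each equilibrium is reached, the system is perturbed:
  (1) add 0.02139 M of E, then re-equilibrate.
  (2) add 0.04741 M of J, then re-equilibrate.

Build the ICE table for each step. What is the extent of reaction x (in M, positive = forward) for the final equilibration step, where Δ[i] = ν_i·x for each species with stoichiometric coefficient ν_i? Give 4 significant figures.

Q₀ = 0.01003 vs Keq = 1.1970e+05 ⇒ Q<K, forward
Step 1:
                   J          E          X
  Initial      0.123    0.07286    0.05929
  Change     -0.1214    0.08095    0.08095
  Equil     0.001572     0.1538     0.1402
  solve Keq expr → x = 0.04048; check Q = 1.1970e+05
Then add 0.02139 M of E.
Step 2:
                   J          E          X
  Initial   0.001572     0.1752     0.1402
  Change  1.4121e-04 -9.4137e-05 -9.4137e-05
  Equil     0.001714     0.1751     0.1401
  solve Keq expr → x = -4.7069e-05; check Q = 1.1970e+05
Then add 0.04741 M of J.
Step 3:
                   J          E          X
  Initial    0.04912     0.1751     0.1401
  Change    -0.04694    0.03129    0.03129
  Equil     0.002187     0.2064     0.1714
  solve Keq expr → x = 0.01565; check Q = 1.1970e+05

x = 0.01565 M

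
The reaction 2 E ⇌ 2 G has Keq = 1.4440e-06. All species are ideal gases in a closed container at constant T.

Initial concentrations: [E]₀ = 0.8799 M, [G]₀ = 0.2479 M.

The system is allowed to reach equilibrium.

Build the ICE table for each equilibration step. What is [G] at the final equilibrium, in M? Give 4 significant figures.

[G]_eq = 0.001354 M

Q₀ = 0.07938 vs Keq = 1.4440e-06 ⇒ Q>K, reverse
Step 1:
                   E          G
  I           0.8799     0.2479
  C           0.2465    -0.2465
  E            1.126   0.001354
  solve Keq expr → x = -0.1233; check Q = 1.4440e-06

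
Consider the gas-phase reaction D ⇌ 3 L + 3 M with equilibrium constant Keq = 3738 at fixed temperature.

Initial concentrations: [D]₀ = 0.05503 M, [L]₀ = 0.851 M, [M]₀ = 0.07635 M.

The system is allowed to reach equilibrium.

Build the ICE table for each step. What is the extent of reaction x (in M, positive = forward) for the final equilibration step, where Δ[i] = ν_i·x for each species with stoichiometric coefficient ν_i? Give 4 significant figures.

x = 0.05503 M

Q₀ = 0.004984 vs Keq = 3738 ⇒ Q<K, forward
Step 1:
                   D          L          M
  Initial    0.05503      0.851    0.07635
  Change    -0.05503     0.1651     0.1651
  Equil   3.9492e-06      1.016     0.2414
  solve Keq expr → x = 0.05503; check Q = 3738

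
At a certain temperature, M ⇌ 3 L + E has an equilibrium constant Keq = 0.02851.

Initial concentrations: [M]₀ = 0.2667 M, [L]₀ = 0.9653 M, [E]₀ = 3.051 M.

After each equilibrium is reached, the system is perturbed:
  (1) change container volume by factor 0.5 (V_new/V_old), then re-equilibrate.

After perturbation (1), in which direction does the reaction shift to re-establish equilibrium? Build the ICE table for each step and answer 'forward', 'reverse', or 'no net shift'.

Direction: reverse

Q₀ = 10.29 vs Keq = 0.02851 ⇒ Q>K, reverse
Step 1:
                   M          L          E
  I           0.2667     0.9653      3.051
  C           0.2632    -0.7896    -0.2632
  E           0.5299     0.1757      2.788
  solve Keq expr → x = -0.2632; check Q = 0.02851
Then change container volume by factor 0.5 (V_new/V_old).
Step 2:
                   M          L          E
  I             1.06     0.3513      5.576
  C          0.05731    -0.1719   -0.05731
  E            1.117     0.1794      5.518
  solve Keq expr → x = -0.05731; check Q = 0.02851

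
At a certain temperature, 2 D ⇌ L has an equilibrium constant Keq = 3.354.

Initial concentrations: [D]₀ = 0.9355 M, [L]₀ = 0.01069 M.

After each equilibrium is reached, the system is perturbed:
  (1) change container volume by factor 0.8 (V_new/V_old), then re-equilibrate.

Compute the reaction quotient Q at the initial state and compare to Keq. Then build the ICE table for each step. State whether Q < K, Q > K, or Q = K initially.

Q₀ = 0.01221; Q < K (proceeds forward)

Q₀ = 0.01221 vs Keq = 3.354 ⇒ Q<K, forward
Step 1:
                  D         L
  init       0.9355   0.01069
  Δ         -0.6251    0.3125
  eq         0.3104    0.3232
  solve Keq expr → x = 0.3125; check Q = 3.354
Then change container volume by factor 0.8 (V_new/V_old).
Step 2:
                  D         L
  init        0.388     0.404
  Δ        -0.03379   0.01689
  eq         0.3543    0.4209
  solve Keq expr → x = 0.01689; check Q = 3.354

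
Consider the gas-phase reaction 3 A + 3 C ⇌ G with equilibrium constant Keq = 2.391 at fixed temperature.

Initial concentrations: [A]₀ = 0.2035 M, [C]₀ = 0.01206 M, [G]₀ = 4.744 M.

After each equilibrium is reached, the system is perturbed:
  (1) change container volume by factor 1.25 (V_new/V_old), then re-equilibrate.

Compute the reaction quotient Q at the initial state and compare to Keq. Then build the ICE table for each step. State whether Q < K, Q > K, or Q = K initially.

Q₀ = 3.2093e+08; Q > K (proceeds reverse)

Q₀ = 3.2093e+08 vs Keq = 2.391 ⇒ Q>K, reverse
Step 1:
                  A         C         G
  I          0.2035   0.01206     4.744
  C           1.004     1.004   -0.3346
  E           1.207     1.016     4.409
  solve Keq expr → x = -0.3346; check Q = 2.391
Then change container volume by factor 1.25 (V_new/V_old).
Step 2:
                  A         C         G
  I          0.9658    0.8126     3.528
  C          0.1775    0.1775  -0.05916
  E           1.143    0.9901     3.468
  solve Keq expr → x = -0.05916; check Q = 2.391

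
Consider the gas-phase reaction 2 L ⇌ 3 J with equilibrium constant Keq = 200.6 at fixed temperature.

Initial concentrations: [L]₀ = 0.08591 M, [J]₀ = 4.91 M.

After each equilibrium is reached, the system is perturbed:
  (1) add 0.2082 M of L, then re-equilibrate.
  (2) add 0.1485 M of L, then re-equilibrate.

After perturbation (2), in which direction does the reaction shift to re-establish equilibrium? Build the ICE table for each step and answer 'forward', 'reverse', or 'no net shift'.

Direction: forward

Q₀ = 1.6038e+04 vs Keq = 200.6 ⇒ Q>K, reverse
Step 1:
                    L           J
  init        0.08591        4.91
  Δ            0.5099     -0.7649
  eq           0.5958       4.145
  solve Keq expr → x = -0.255; check Q = 200.6
Then add 0.2082 M of L.
Step 2:
                    L           J
  init          0.804       4.145
  Δ           -0.1568      0.2352
  eq           0.6473        4.38
  solve Keq expr → x = 0.07839; check Q = 200.6
Then add 0.1485 M of L.
Step 3:
                    L           J
  init         0.7958        4.38
  Δ           -0.1112      0.1668
  eq           0.6846       4.547
  solve Keq expr → x = 0.05559; check Q = 200.6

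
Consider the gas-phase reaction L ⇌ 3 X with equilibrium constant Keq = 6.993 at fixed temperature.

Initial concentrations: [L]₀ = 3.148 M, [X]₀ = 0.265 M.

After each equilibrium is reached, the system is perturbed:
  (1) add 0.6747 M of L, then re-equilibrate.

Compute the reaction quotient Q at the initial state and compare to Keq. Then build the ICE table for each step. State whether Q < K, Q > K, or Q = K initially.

Q₀ = 0.005912; Q < K (proceeds forward)

Q₀ = 0.005912 vs Keq = 6.993 ⇒ Q<K, forward
Step 1:
                  L         X
  I           3.148     0.265
  C         -0.7633      2.29
  E           2.385     2.555
  solve Keq expr → x = 0.7633; check Q = 6.993
Then add 0.6747 M of L.
Step 2:
                  L         X
  I           3.059     2.555
  C        -0.06695    0.2008
  E           2.992     2.756
  solve Keq expr → x = 0.06695; check Q = 6.993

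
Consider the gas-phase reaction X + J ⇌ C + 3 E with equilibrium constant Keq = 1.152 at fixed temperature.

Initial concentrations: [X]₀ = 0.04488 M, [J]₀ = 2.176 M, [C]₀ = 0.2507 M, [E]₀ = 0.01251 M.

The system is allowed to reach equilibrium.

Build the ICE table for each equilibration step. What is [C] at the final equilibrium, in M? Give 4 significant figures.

Q₀ = 5.0259e-06 vs Keq = 1.152 ⇒ Q<K, forward
Step 1:
                  X         J         C         E
  Initial   0.04488     2.176    0.2507   0.01251
  Change   -0.04451  -0.04451   0.04451    0.1335
  Equil   3.7436e-04     2.131    0.2952     0.146
  solve Keq expr → x = 0.04451; check Q = 1.152

[C]_eq = 0.2952 M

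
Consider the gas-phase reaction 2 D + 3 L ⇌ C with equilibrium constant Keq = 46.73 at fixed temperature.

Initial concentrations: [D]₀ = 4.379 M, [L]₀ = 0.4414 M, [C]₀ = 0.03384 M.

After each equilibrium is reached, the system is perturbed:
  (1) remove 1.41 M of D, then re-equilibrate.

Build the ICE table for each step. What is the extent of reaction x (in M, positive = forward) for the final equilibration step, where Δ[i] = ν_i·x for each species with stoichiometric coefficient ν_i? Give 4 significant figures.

Q₀ = 0.02052 vs Keq = 46.73 ⇒ Q<K, forward
Step 1:
                   D          L          C
  init         4.379     0.4414    0.03384
  Δ          -0.2551    -0.3826     0.1275
  eq           4.124    0.05878     0.1614
  solve Keq expr → x = 0.1275; check Q = 46.73
Then remove 1.41 M of D.
Step 2:
                   D          L          C
  init         2.714    0.05878     0.1614
  Δ          0.01182    0.01773  -0.005909
  eq           2.726    0.07651     0.1555
  solve Keq expr → x = -0.005909; check Q = 46.73

x = -0.005909 M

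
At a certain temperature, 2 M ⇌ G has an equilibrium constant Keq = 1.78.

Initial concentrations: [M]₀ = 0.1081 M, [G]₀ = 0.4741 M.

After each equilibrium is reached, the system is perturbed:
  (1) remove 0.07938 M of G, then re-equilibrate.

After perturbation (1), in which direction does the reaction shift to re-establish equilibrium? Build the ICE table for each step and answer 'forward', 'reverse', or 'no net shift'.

Direction: forward

Q₀ = 40.57 vs Keq = 1.78 ⇒ Q>K, reverse
Step 1:
                    M           G
  init         0.1081      0.4741
  Δ             0.314      -0.157
  eq           0.4221      0.3171
  solve Keq expr → x = -0.157; check Q = 1.78
Then remove 0.07938 M of G.
Step 2:
                    M           G
  init         0.4221      0.2377
  Δ          -0.04114     0.02057
  eq           0.3809      0.2583
  solve Keq expr → x = 0.02057; check Q = 1.78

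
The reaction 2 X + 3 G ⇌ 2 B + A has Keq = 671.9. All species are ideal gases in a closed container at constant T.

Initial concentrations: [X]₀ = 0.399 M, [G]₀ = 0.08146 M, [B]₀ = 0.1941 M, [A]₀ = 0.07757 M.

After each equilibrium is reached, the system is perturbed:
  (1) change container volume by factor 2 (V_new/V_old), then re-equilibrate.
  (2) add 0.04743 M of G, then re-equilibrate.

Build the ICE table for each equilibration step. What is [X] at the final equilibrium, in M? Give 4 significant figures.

Q₀ = 33.96 vs Keq = 671.9 ⇒ Q<K, forward
Step 1:
                  X         G         B         A
  Initial     0.399   0.08146    0.1941   0.07757
  Change   -0.02967   -0.0445   0.02967   0.01483
  Equil      0.3693   0.03696    0.2238    0.0924
  solve Keq expr → x = 0.01483; check Q = 671.9
Then change container volume by factor 2 (V_new/V_old).
Step 2:
                  X         G         B         A
  Initial    0.1847   0.01848    0.1119    0.0462
  Change   0.005779  0.008669 -0.005779  -0.00289
  Equil      0.1904   0.02715    0.1061   0.04331
  solve Keq expr → x = -0.00289; check Q = 671.9
Then add 0.04743 M of G.
Step 3:
                  X         G         B         A
  Initial    0.1904   0.07458    0.1061   0.04331
  Change   -0.02485  -0.03728   0.02485   0.01243
  Equil      0.1656    0.0373     0.131   0.05574
  solve Keq expr → x = 0.01243; check Q = 671.9

[X]_eq = 0.1656 M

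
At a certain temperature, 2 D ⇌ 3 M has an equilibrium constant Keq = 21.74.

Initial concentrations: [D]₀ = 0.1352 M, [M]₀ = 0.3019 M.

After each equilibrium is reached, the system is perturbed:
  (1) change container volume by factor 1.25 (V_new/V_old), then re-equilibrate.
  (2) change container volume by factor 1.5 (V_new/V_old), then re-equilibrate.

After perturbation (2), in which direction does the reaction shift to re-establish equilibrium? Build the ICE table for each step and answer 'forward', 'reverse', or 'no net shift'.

Q₀ = 1.505 vs Keq = 21.74 ⇒ Q<K, forward
Step 1:
                  D         M
  I          0.1352    0.3019
  C        -0.07728    0.1159
  E         0.05792    0.4178
  solve Keq expr → x = 0.03864; check Q = 21.74
Then change container volume by factor 1.25 (V_new/V_old).
Step 2:
                  D         M
  I         0.04634    0.3343
  C       -0.003821  0.005732
  E         0.04252      0.34
  solve Keq expr → x = 0.001911; check Q = 21.74
Then change container volume by factor 1.5 (V_new/V_old).
Step 3:
                  D         M
  I         0.02834    0.2267
  C       -0.004224  0.006336
  E         0.02412     0.233
  solve Keq expr → x = 0.002112; check Q = 21.74

Direction: forward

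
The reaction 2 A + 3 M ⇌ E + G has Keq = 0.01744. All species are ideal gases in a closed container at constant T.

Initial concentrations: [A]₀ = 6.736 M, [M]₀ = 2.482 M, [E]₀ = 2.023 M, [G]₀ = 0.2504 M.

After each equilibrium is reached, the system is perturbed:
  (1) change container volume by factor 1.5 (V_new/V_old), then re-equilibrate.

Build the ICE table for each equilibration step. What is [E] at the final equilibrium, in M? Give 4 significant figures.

Q₀ = 7.3016e-04 vs Keq = 0.01744 ⇒ Q<K, forward
Step 1:
                  A         M         E         G
  init        6.736     2.482     2.023    0.2504
  Δ         -0.7587    -1.138    0.3793    0.3793
  eq          5.977     1.344     2.402    0.6297
  solve Keq expr → x = 0.3793; check Q = 0.01744
Then change container volume by factor 1.5 (V_new/V_old).
Step 2:
                  A         M         E         G
  init        3.985     0.896     1.602    0.4198
  Δ          0.1863    0.2794  -0.09314  -0.09314
  eq          4.171     1.175     1.508    0.3267
  solve Keq expr → x = -0.09314; check Q = 0.01744

[E]_eq = 1.508 M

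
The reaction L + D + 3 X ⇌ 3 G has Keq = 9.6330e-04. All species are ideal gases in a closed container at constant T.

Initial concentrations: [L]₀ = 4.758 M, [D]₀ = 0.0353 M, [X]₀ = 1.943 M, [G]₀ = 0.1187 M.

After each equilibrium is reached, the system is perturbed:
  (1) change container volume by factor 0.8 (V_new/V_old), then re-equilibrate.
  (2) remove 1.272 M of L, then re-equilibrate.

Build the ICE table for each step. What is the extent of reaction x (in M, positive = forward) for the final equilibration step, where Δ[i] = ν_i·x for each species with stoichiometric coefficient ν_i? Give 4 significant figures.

Q₀ = 0.001357 vs Keq = 9.6330e-04 ⇒ Q>K, reverse
Step 1:
                  L         D         X         G
  I           4.758    0.0353     1.943    0.1187
  C        0.003092  0.003092  0.009276 -0.009276
  E           4.761   0.03839     1.952    0.1094
  solve Keq expr → x = -0.003092; check Q = 9.6330e-04
Then change container volume by factor 0.8 (V_new/V_old).
Step 2:
                  L         D         X         G
  I           5.951   0.04799      2.44    0.1368
  C       -0.005055 -0.005055  -0.01516   0.01516
  E           5.946   0.04294     2.425    0.1519
  solve Keq expr → x = 0.005055; check Q = 9.6330e-04
Then remove 1.272 M of L.
Step 3:
                  L         D         X         G
  I           4.674   0.04294     2.425    0.1519
  C        0.002754  0.002754  0.008262 -0.008262
  E           4.677   0.04569     2.433    0.1437
  solve Keq expr → x = -0.002754; check Q = 9.6330e-04

x = -0.002754 M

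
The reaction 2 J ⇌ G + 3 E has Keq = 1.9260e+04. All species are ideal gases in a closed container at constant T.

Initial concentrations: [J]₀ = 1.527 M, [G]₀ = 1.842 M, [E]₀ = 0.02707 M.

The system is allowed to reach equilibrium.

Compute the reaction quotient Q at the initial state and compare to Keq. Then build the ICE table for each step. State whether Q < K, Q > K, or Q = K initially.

Q₀ = 1.5670e-05; Q < K (proceeds forward)

Q₀ = 1.5670e-05 vs Keq = 1.9260e+04 ⇒ Q<K, forward
Step 1:
                   J          G          E
  Initial      1.527      1.842    0.02707
  Change      -1.488     0.7438      2.232
  Equil      0.03933      2.586      2.259
  solve Keq expr → x = 0.7438; check Q = 1.9260e+04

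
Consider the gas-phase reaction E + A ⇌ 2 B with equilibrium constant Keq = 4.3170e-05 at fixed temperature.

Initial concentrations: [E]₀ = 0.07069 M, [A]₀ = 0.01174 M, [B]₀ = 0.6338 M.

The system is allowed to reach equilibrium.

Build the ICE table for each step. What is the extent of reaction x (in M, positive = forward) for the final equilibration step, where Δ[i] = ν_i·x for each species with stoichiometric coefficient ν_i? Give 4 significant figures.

x = -0.3157 M

Q₀ = 484 vs Keq = 4.3170e-05 ⇒ Q>K, reverse
Step 1:
                    E           A           B
  init        0.07069     0.01174      0.6338
  Δ            0.3157      0.3157     -0.6315
  eq           0.3864      0.3275    0.002337
  solve Keq expr → x = -0.3157; check Q = 4.3170e-05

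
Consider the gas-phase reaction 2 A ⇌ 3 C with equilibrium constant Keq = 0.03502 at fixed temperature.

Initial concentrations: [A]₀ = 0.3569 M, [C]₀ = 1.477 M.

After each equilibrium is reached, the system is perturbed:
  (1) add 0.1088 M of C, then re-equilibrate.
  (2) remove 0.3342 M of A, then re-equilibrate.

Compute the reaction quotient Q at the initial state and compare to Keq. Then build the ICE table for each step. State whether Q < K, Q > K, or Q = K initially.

Q₀ = 25.3; Q > K (proceeds reverse)

Q₀ = 25.3 vs Keq = 0.03502 ⇒ Q>K, reverse
Step 1:
                  A         C
  I          0.3569     1.477
  C          0.7511    -1.127
  E           1.108    0.3503
  solve Keq expr → x = -0.3756; check Q = 0.03502
Then add 0.1088 M of C.
Step 2:
                  A         C
  I           1.108    0.4591
  C         0.06367   -0.0955
  E           1.172    0.3636
  solve Keq expr → x = -0.03183; check Q = 0.03502
Then remove 0.3342 M of A.
Step 3:
                  A         C
  I          0.8375    0.3636
  C         0.04217  -0.06326
  E          0.8797    0.3004
  solve Keq expr → x = -0.02109; check Q = 0.03502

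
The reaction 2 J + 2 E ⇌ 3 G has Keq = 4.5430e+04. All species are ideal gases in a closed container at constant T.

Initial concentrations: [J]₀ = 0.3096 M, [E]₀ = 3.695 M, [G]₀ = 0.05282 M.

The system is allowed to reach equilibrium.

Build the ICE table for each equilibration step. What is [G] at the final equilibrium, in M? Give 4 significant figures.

[G]_eq = 0.5164 M

Q₀ = 1.1261e-04 vs Keq = 4.5430e+04 ⇒ Q<K, forward
Step 1:
                  J         E         G
  init       0.3096     3.695   0.05282
  Δ         -0.3091   -0.3091    0.4636
  eq      5.1427e-04     3.386    0.5164
  solve Keq expr → x = 0.1545; check Q = 4.5430e+04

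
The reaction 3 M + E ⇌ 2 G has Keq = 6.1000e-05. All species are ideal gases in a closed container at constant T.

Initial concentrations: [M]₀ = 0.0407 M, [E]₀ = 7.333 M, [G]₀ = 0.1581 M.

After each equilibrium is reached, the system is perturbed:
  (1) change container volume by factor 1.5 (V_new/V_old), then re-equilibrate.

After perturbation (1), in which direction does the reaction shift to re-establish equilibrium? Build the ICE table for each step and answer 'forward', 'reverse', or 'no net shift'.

Direction: reverse

Q₀ = 50.56 vs Keq = 6.1000e-05 ⇒ Q>K, reverse
Step 1:
                   M          E          G
  Initial     0.0407      7.333     0.1581
  Change      0.2326    0.07753    -0.1551
  Equil       0.2733      7.411   0.003038
  solve Keq expr → x = -0.07753; check Q = 6.1000e-05
Then change container volume by factor 1.5 (V_new/V_old).
Step 2:
                   M          E          G
  Initial     0.1822       4.94   0.002025
  Change  9.9585e-04 3.3195e-04 -6.6390e-04
  Equil       0.1832      4.941   0.001361
  solve Keq expr → x = -3.3195e-04; check Q = 6.1000e-05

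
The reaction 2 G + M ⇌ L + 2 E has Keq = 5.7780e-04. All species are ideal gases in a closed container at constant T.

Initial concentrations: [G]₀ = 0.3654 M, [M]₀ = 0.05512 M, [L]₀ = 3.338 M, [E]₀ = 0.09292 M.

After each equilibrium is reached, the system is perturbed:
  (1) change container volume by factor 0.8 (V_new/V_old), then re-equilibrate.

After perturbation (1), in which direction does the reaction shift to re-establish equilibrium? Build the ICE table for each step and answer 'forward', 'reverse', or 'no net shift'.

Direction: no net shift

Q₀ = 3.916 vs Keq = 5.7780e-04 ⇒ Q>K, reverse
Step 1:
                    G           M           L           E
  init         0.3654     0.05512       3.338     0.09292
  Δ             0.091      0.0455     -0.0455      -0.091
  eq           0.4564      0.1006       3.292    0.001918
  solve Keq expr → x = -0.0455; check Q = 5.7780e-04
Then change container volume by factor 0.8 (V_new/V_old).
Step 2:
                    G           M           L           E
  init         0.5705      0.1258       4.116    0.002397
  Δ                 0           0           0           0
  eq           0.5705      0.1258       4.116    0.002397
  solve Keq expr → x = 0; check Q = 5.7780e-04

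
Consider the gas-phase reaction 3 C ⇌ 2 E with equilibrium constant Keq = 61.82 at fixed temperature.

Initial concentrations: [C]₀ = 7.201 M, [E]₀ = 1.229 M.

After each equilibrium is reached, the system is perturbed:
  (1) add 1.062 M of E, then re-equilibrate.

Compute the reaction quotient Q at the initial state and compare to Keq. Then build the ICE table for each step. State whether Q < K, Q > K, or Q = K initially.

Q₀ = 0.004045 vs Keq = 61.82 ⇒ Q<K, forward
Step 1:
                   C          E
  init         7.201      1.229
  Δ           -6.413      4.275
  eq          0.7884      5.504
  solve Keq expr → x = 2.138; check Q = 61.82
Then add 1.062 M of E.
Step 2:
                   C          E
  init        0.7884      6.566
  Δ          0.09282   -0.06188
  eq          0.8812      6.504
  solve Keq expr → x = -0.03094; check Q = 61.82

Q₀ = 0.004045; Q < K (proceeds forward)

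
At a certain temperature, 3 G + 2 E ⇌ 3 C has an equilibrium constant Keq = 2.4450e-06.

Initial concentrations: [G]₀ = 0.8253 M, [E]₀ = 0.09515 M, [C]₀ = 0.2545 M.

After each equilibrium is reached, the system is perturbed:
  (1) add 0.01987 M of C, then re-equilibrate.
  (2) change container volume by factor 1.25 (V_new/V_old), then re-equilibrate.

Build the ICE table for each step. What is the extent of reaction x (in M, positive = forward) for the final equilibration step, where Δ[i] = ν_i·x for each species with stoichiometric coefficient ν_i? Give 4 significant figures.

x = -2.2595e-04 M

Q₀ = 3.239 vs Keq = 2.4450e-06 ⇒ Q>K, reverse
Step 1:
                  G         E         C
  init       0.8253   0.09515    0.2545
  Δ          0.2486    0.1657   -0.2486
  eq          1.074    0.2609  0.005907
  solve Keq expr → x = -0.08286; check Q = 2.4450e-06
Then add 0.01987 M of C.
Step 2:
                  G         E         C
  init        1.074    0.2609   0.02578
  Δ         0.01956   0.01304  -0.01956
  eq          1.093    0.2739  0.006213
  solve Keq expr → x = -0.006521; check Q = 2.4450e-06
Then change container volume by factor 1.25 (V_new/V_old).
Step 3:
                  G         E         C
  init       0.8748    0.2191  0.004971
  Δ       6.7785e-04 4.5190e-04 -6.7785e-04
  eq         0.8754    0.2196  0.004293
  solve Keq expr → x = -2.2595e-04; check Q = 2.4450e-06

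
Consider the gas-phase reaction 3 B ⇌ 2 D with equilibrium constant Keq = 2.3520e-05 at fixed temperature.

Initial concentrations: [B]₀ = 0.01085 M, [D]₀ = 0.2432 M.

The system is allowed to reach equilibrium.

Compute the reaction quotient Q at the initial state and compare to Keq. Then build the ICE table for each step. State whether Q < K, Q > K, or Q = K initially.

Q₀ = 4.6306e+04 vs Keq = 2.3520e-05 ⇒ Q>K, reverse
Step 1:
                   B          D
  I          0.01085     0.2432
  C           0.3631    -0.2421
  E            0.374   0.001109
  solve Keq expr → x = -0.121; check Q = 2.3520e-05

Q₀ = 4.6306e+04; Q > K (proceeds reverse)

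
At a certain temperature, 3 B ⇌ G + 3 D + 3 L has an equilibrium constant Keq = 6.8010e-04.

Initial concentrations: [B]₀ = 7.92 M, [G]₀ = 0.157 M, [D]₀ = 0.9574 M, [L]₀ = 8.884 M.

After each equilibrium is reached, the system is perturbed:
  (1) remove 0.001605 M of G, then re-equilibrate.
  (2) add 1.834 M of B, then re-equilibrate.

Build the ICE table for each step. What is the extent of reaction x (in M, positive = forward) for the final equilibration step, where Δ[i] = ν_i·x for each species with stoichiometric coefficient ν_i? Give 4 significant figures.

Q₀ = 0.1945 vs Keq = 6.8010e-04 ⇒ Q>K, reverse
Step 1:
                    B           G           D           L
  I              7.92       0.157      0.9574       8.884
  C            0.4552     -0.1517     -0.4552     -0.4552
  E             8.375    0.005268      0.5022       8.429
  solve Keq expr → x = -0.1517; check Q = 6.8010e-04
Then remove 0.001605 M of G.
Step 2:
                    B           G           D           L
  I             8.375    0.003663      0.5022       8.429
  C         -0.004362    0.001454    0.004362    0.004362
  E             8.371    0.005117      0.5066       8.433
  solve Keq expr → x = 0.001454; check Q = 6.8010e-04
Then add 1.834 M of B.
Step 3:
                    B           G           D           L
  I              10.2    0.005117      0.5066       8.433
  C          -0.01061    0.003535     0.01061     0.01061
  E             10.19    0.008652      0.5172       8.444
  solve Keq expr → x = 0.003535; check Q = 6.8010e-04

x = 0.003535 M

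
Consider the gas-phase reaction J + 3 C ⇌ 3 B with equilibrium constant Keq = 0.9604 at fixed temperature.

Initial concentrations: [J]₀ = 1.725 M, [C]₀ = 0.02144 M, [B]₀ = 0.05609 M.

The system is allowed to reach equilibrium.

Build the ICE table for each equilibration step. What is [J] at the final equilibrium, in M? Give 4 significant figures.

[J]_eq = 1.73 M

Q₀ = 10.38 vs Keq = 0.9604 ⇒ Q>K, reverse
Step 1:
                  J         C         B
  I           1.725   0.02144   0.05609
  C        0.004685   0.01405  -0.01405
  E            1.73   0.03549   0.04204
  solve Keq expr → x = -0.004685; check Q = 0.9604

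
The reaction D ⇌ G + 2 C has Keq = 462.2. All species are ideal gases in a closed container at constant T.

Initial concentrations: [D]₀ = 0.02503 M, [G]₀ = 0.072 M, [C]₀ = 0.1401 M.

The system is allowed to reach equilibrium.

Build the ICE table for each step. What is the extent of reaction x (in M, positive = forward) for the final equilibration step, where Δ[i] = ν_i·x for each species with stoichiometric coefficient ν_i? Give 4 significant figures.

x = 0.02502 M

Q₀ = 0.05646 vs Keq = 462.2 ⇒ Q<K, forward
Step 1:
                  D         G         C
  Initial   0.02503     0.072    0.1401
  Change   -0.02502   0.02502   0.05004
  Equil   7.5895e-06   0.09702    0.1901
  solve Keq expr → x = 0.02502; check Q = 462.2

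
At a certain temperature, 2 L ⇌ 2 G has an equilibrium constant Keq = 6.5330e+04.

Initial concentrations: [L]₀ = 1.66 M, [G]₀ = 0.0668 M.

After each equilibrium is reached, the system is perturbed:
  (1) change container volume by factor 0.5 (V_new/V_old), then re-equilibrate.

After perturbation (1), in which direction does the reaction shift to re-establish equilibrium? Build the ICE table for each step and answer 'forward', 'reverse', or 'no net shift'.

Direction: no net shift

Q₀ = 0.001619 vs Keq = 6.5330e+04 ⇒ Q<K, forward
Step 1:
                    L           G
  Initial        1.66      0.0668
  Change       -1.653       1.653
  Equil       0.00673        1.72
  solve Keq expr → x = 0.8266; check Q = 6.5330e+04
Then change container volume by factor 0.5 (V_new/V_old).
Step 2:
                    L           G
  Initial     0.01346        3.44
  Change            0           0
  Equil       0.01346        3.44
  solve Keq expr → x = 0; check Q = 6.5330e+04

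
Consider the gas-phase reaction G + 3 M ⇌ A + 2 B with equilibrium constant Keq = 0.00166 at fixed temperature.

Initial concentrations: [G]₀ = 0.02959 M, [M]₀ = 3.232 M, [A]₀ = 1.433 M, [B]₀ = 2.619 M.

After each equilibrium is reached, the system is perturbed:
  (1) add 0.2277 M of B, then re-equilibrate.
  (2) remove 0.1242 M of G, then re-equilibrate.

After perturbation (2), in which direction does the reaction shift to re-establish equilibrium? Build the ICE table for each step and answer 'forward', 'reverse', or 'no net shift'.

Q₀ = 9.839 vs Keq = 0.00166 ⇒ Q>K, reverse
Step 1:
                   G          M          A          B
  Initial    0.02959      3.232      1.433      2.619
  Change      0.9111      2.733    -0.9111     -1.822
  Equil       0.9406      5.965     0.5219     0.7969
  solve Keq expr → x = -0.9111; check Q = 0.00166
Then add 0.2277 M of B.
Step 2:
                   G          M          A          B
  Initial     0.9406      5.965     0.5219      1.025
  Change     0.05783     0.1735   -0.05783    -0.1157
  Equil       0.9985      6.139     0.4641     0.9089
  solve Keq expr → x = -0.05783; check Q = 0.00166
Then remove 0.1242 M of G.
Step 3:
                   G          M          A          B
  Initial     0.8743      6.139     0.4641     0.9089
  Change     0.01435    0.04305   -0.01435    -0.0287
  Equil       0.8886      6.182     0.4498     0.8802
  solve Keq expr → x = -0.01435; check Q = 0.00166

Direction: reverse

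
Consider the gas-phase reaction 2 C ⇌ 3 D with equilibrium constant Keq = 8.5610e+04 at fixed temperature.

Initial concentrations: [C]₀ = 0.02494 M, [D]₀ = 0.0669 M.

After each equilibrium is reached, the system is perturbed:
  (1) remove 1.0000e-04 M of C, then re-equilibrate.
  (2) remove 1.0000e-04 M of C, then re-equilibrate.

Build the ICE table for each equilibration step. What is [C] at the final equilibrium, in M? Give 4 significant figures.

Q₀ = 0.4814 vs Keq = 8.5610e+04 ⇒ Q<K, forward
Step 1:
                   C          D
  init       0.02494     0.0669
  Δ         -0.02483    0.03724
  eq      1.1485e-04     0.1041
  solve Keq expr → x = 0.01241; check Q = 8.5610e+04
Then remove 1.0000e-04 M of C.
Step 2:
                   C          D
  init    1.4855e-05     0.1041
  Δ       9.9753e-05 -1.4963e-04
  eq      1.1461e-04      0.104
  solve Keq expr → x = -4.9876e-05; check Q = 8.5610e+04
Then remove 1.0000e-04 M of C.
Step 3:
                   C          D
  init    1.4608e-05      0.104
  Δ       9.9753e-05 -1.4963e-04
  eq      1.1436e-04     0.1038
  solve Keq expr → x = -4.9876e-05; check Q = 8.5610e+04

[C]_eq = 1.1436e-04 M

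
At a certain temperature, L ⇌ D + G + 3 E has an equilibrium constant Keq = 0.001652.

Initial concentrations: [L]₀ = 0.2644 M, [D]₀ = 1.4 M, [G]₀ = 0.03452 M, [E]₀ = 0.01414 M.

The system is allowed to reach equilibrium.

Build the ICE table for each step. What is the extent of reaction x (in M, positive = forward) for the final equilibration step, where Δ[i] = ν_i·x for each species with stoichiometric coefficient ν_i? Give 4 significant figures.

Q₀ = 5.1676e-07 vs Keq = 0.001652 ⇒ Q<K, forward
Step 1:
                  L         D         G         E
  I          0.2644       1.4   0.03452   0.01414
  C        -0.04436   0.04436   0.04436    0.1331
  E            0.22     1.444   0.07888    0.1472
  solve Keq expr → x = 0.04436; check Q = 0.001652

x = 0.04436 M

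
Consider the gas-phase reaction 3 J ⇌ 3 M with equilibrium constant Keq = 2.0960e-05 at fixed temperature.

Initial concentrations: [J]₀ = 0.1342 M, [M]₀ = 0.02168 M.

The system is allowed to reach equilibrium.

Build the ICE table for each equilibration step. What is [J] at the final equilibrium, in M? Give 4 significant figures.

Q₀ = 0.004216 vs Keq = 2.0960e-05 ⇒ Q>K, reverse
Step 1:
                   J          M
  I           0.1342    0.02168
  C           0.0175    -0.0175
  E           0.1517   0.004183
  solve Keq expr → x = -0.005832; check Q = 2.0960e-05

[J]_eq = 0.1517 M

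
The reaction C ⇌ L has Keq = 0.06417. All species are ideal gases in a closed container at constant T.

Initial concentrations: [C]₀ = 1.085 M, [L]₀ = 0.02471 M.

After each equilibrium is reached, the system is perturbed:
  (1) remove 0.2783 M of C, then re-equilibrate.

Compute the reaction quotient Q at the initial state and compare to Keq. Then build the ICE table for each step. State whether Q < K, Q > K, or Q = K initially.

Q₀ = 0.02277; Q < K (proceeds forward)

Q₀ = 0.02277 vs Keq = 0.06417 ⇒ Q<K, forward
Step 1:
                    C           L
  I             1.085     0.02471
  C          -0.04221     0.04221
  E             1.043     0.06692
  solve Keq expr → x = 0.04221; check Q = 0.06417
Then remove 0.2783 M of C.
Step 2:
                    C           L
  I            0.7645     0.06692
  C           0.01678    -0.01678
  E            0.7813     0.05013
  solve Keq expr → x = -0.01678; check Q = 0.06417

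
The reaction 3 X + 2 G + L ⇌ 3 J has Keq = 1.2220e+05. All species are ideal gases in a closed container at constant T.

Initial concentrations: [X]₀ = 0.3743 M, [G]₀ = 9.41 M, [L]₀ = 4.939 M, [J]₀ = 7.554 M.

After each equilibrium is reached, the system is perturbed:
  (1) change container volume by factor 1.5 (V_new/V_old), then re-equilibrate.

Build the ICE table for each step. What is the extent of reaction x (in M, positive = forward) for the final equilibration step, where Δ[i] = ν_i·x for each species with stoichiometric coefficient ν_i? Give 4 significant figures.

Q₀ = 18.8 vs Keq = 1.2220e+05 ⇒ Q<K, forward
Step 1:
                  X         G         L         J
  Initial    0.3743      9.41     4.939     7.554
  Change    -0.3528   -0.2352   -0.1176    0.3528
  Equil     0.02152     9.175     4.821     7.907
  solve Keq expr → x = 0.1176; check Q = 1.2220e+05
Then change container volume by factor 1.5 (V_new/V_old).
Step 2:
                  X         G         L         J
  Initial   0.01435     6.117     3.214     5.271
  Change   0.007128  0.004752  0.002376 -0.007128
  Equil     0.02148     6.121     3.217     5.264
  solve Keq expr → x = -0.002376; check Q = 1.2220e+05

x = -0.002376 M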